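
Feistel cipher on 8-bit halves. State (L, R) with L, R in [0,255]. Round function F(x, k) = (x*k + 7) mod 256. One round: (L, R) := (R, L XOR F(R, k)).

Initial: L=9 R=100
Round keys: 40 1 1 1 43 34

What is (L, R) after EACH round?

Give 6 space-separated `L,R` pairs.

Answer: 100,174 174,209 209,118 118,172 172,157 157,77

Derivation:
Round 1 (k=40): L=100 R=174
Round 2 (k=1): L=174 R=209
Round 3 (k=1): L=209 R=118
Round 4 (k=1): L=118 R=172
Round 5 (k=43): L=172 R=157
Round 6 (k=34): L=157 R=77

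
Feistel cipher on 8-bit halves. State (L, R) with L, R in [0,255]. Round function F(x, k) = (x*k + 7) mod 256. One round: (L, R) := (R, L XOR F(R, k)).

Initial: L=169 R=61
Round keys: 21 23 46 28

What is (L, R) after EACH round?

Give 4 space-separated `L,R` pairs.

Answer: 61,161 161,67 67,176 176,4

Derivation:
Round 1 (k=21): L=61 R=161
Round 2 (k=23): L=161 R=67
Round 3 (k=46): L=67 R=176
Round 4 (k=28): L=176 R=4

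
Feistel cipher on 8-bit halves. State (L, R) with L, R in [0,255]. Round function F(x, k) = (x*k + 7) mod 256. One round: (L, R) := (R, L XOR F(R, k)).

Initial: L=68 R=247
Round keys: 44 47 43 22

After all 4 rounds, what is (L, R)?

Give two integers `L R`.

Answer: 147 198

Derivation:
Round 1 (k=44): L=247 R=63
Round 2 (k=47): L=63 R=111
Round 3 (k=43): L=111 R=147
Round 4 (k=22): L=147 R=198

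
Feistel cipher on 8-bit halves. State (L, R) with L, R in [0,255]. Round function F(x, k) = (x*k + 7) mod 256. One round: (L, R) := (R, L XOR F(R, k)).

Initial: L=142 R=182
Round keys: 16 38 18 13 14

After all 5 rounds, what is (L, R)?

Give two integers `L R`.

Round 1 (k=16): L=182 R=233
Round 2 (k=38): L=233 R=43
Round 3 (k=18): L=43 R=228
Round 4 (k=13): L=228 R=176
Round 5 (k=14): L=176 R=67

Answer: 176 67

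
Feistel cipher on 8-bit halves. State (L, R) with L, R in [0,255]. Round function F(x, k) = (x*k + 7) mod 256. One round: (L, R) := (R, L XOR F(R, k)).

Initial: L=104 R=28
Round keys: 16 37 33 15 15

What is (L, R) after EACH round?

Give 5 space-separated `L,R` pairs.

Answer: 28,175 175,78 78,186 186,163 163,46

Derivation:
Round 1 (k=16): L=28 R=175
Round 2 (k=37): L=175 R=78
Round 3 (k=33): L=78 R=186
Round 4 (k=15): L=186 R=163
Round 5 (k=15): L=163 R=46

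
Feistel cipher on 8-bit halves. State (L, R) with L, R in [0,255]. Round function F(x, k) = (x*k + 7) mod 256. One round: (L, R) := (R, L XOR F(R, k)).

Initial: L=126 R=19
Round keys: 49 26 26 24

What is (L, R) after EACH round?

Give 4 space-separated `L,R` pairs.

Answer: 19,212 212,156 156,11 11,147

Derivation:
Round 1 (k=49): L=19 R=212
Round 2 (k=26): L=212 R=156
Round 3 (k=26): L=156 R=11
Round 4 (k=24): L=11 R=147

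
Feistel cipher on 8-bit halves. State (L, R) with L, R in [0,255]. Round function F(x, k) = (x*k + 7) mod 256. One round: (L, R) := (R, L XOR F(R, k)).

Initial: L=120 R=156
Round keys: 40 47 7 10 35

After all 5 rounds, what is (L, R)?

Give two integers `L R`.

Answer: 59 4

Derivation:
Round 1 (k=40): L=156 R=31
Round 2 (k=47): L=31 R=36
Round 3 (k=7): L=36 R=28
Round 4 (k=10): L=28 R=59
Round 5 (k=35): L=59 R=4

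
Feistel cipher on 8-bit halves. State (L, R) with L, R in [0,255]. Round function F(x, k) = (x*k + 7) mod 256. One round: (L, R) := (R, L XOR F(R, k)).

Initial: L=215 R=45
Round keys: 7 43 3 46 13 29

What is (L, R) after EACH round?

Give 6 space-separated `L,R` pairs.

Round 1 (k=7): L=45 R=149
Round 2 (k=43): L=149 R=35
Round 3 (k=3): L=35 R=229
Round 4 (k=46): L=229 R=14
Round 5 (k=13): L=14 R=88
Round 6 (k=29): L=88 R=241

Answer: 45,149 149,35 35,229 229,14 14,88 88,241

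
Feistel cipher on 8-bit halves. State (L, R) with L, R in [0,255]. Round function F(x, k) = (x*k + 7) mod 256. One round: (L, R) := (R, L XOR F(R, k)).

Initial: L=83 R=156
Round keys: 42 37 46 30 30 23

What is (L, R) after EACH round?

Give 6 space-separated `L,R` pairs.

Round 1 (k=42): L=156 R=204
Round 2 (k=37): L=204 R=31
Round 3 (k=46): L=31 R=85
Round 4 (k=30): L=85 R=226
Round 5 (k=30): L=226 R=214
Round 6 (k=23): L=214 R=163

Answer: 156,204 204,31 31,85 85,226 226,214 214,163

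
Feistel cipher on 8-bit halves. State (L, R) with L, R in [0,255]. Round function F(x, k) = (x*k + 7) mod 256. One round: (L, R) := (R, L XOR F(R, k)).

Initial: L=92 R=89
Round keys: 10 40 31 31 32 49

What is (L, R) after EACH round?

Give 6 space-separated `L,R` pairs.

Answer: 89,221 221,214 214,44 44,141 141,139 139,47

Derivation:
Round 1 (k=10): L=89 R=221
Round 2 (k=40): L=221 R=214
Round 3 (k=31): L=214 R=44
Round 4 (k=31): L=44 R=141
Round 5 (k=32): L=141 R=139
Round 6 (k=49): L=139 R=47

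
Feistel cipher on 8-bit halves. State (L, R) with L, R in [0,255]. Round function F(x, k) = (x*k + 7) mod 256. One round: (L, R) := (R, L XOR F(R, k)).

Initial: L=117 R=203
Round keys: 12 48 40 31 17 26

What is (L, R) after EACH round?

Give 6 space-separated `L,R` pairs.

Answer: 203,254 254,108 108,25 25,98 98,144 144,197

Derivation:
Round 1 (k=12): L=203 R=254
Round 2 (k=48): L=254 R=108
Round 3 (k=40): L=108 R=25
Round 4 (k=31): L=25 R=98
Round 5 (k=17): L=98 R=144
Round 6 (k=26): L=144 R=197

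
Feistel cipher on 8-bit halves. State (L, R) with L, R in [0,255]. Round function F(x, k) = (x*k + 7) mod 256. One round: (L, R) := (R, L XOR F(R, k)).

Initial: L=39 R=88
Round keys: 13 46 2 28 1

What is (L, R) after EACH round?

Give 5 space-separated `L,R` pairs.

Round 1 (k=13): L=88 R=88
Round 2 (k=46): L=88 R=143
Round 3 (k=2): L=143 R=125
Round 4 (k=28): L=125 R=60
Round 5 (k=1): L=60 R=62

Answer: 88,88 88,143 143,125 125,60 60,62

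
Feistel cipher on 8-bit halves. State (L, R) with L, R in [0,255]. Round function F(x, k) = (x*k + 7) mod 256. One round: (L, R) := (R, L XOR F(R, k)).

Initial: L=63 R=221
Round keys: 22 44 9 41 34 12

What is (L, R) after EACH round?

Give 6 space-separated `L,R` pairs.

Round 1 (k=22): L=221 R=58
Round 2 (k=44): L=58 R=34
Round 3 (k=9): L=34 R=3
Round 4 (k=41): L=3 R=160
Round 5 (k=34): L=160 R=68
Round 6 (k=12): L=68 R=151

Answer: 221,58 58,34 34,3 3,160 160,68 68,151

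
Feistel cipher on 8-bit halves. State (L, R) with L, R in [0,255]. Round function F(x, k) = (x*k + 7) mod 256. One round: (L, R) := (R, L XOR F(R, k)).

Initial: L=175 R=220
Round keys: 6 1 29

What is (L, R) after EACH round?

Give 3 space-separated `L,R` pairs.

Round 1 (k=6): L=220 R=128
Round 2 (k=1): L=128 R=91
Round 3 (k=29): L=91 R=214

Answer: 220,128 128,91 91,214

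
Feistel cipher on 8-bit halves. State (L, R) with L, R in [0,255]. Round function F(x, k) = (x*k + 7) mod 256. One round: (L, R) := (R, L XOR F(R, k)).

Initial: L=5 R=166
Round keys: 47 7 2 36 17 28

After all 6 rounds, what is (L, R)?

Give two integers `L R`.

Round 1 (k=47): L=166 R=132
Round 2 (k=7): L=132 R=5
Round 3 (k=2): L=5 R=149
Round 4 (k=36): L=149 R=254
Round 5 (k=17): L=254 R=112
Round 6 (k=28): L=112 R=185

Answer: 112 185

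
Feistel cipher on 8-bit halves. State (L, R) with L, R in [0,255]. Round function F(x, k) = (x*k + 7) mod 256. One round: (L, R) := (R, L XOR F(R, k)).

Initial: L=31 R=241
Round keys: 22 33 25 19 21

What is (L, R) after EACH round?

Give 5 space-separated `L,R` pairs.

Round 1 (k=22): L=241 R=162
Round 2 (k=33): L=162 R=24
Round 3 (k=25): L=24 R=253
Round 4 (k=19): L=253 R=214
Round 5 (k=21): L=214 R=104

Answer: 241,162 162,24 24,253 253,214 214,104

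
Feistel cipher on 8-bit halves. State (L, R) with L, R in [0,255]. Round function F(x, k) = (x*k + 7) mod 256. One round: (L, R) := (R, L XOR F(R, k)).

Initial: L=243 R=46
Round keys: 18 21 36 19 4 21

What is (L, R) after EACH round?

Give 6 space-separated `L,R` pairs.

Answer: 46,176 176,89 89,59 59,49 49,240 240,134

Derivation:
Round 1 (k=18): L=46 R=176
Round 2 (k=21): L=176 R=89
Round 3 (k=36): L=89 R=59
Round 4 (k=19): L=59 R=49
Round 5 (k=4): L=49 R=240
Round 6 (k=21): L=240 R=134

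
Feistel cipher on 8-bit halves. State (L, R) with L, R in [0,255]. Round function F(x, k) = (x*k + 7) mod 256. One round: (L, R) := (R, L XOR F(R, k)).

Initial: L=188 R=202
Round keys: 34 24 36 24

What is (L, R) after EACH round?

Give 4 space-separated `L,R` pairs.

Round 1 (k=34): L=202 R=103
Round 2 (k=24): L=103 R=101
Round 3 (k=36): L=101 R=92
Round 4 (k=24): L=92 R=194

Answer: 202,103 103,101 101,92 92,194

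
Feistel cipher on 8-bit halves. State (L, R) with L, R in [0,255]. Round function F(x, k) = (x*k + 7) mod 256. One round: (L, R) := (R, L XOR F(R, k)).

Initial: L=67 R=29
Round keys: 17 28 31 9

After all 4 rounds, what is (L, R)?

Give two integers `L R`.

Round 1 (k=17): L=29 R=183
Round 2 (k=28): L=183 R=22
Round 3 (k=31): L=22 R=6
Round 4 (k=9): L=6 R=43

Answer: 6 43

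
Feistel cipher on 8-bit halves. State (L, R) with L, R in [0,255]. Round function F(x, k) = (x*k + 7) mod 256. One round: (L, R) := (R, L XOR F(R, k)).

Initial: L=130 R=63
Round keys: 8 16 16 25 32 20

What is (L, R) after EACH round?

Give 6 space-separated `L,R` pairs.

Round 1 (k=8): L=63 R=125
Round 2 (k=16): L=125 R=232
Round 3 (k=16): L=232 R=250
Round 4 (k=25): L=250 R=153
Round 5 (k=32): L=153 R=221
Round 6 (k=20): L=221 R=210

Answer: 63,125 125,232 232,250 250,153 153,221 221,210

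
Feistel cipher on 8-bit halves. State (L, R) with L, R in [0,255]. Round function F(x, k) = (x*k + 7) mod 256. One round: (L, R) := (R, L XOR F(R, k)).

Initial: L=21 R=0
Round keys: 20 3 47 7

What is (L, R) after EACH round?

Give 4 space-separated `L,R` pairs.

Round 1 (k=20): L=0 R=18
Round 2 (k=3): L=18 R=61
Round 3 (k=47): L=61 R=40
Round 4 (k=7): L=40 R=34

Answer: 0,18 18,61 61,40 40,34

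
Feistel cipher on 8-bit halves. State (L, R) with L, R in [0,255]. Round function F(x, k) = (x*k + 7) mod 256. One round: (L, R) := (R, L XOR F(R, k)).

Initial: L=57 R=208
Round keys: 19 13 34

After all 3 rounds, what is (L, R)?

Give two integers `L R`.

Round 1 (k=19): L=208 R=78
Round 2 (k=13): L=78 R=45
Round 3 (k=34): L=45 R=79

Answer: 45 79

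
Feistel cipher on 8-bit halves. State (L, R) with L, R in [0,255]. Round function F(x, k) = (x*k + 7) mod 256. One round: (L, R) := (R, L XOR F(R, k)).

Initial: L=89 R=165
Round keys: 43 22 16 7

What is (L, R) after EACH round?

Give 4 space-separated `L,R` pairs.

Round 1 (k=43): L=165 R=231
Round 2 (k=22): L=231 R=68
Round 3 (k=16): L=68 R=160
Round 4 (k=7): L=160 R=35

Answer: 165,231 231,68 68,160 160,35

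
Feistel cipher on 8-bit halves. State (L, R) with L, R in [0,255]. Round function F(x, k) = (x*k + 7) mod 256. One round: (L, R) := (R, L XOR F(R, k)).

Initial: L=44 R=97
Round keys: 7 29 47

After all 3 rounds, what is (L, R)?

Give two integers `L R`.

Round 1 (k=7): L=97 R=130
Round 2 (k=29): L=130 R=160
Round 3 (k=47): L=160 R=229

Answer: 160 229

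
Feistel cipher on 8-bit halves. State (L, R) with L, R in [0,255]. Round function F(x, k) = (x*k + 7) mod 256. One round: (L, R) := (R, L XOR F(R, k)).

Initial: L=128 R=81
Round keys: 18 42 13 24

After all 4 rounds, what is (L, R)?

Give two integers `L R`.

Round 1 (k=18): L=81 R=57
Round 2 (k=42): L=57 R=48
Round 3 (k=13): L=48 R=78
Round 4 (k=24): L=78 R=103

Answer: 78 103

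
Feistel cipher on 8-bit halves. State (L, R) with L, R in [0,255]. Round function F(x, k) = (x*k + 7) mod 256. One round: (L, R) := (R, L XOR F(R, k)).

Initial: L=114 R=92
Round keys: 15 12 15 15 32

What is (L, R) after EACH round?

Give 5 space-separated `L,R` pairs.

Round 1 (k=15): L=92 R=25
Round 2 (k=12): L=25 R=111
Round 3 (k=15): L=111 R=145
Round 4 (k=15): L=145 R=233
Round 5 (k=32): L=233 R=182

Answer: 92,25 25,111 111,145 145,233 233,182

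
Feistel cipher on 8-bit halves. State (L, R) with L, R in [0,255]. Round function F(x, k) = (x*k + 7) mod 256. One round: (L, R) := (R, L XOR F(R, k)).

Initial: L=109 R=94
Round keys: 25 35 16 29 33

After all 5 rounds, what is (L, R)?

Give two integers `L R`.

Round 1 (k=25): L=94 R=88
Round 2 (k=35): L=88 R=81
Round 3 (k=16): L=81 R=79
Round 4 (k=29): L=79 R=171
Round 5 (k=33): L=171 R=93

Answer: 171 93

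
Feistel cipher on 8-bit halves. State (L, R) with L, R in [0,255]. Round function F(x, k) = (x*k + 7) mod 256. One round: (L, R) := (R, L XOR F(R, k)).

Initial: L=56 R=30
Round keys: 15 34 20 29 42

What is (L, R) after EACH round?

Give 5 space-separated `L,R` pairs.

Answer: 30,241 241,23 23,34 34,246 246,65

Derivation:
Round 1 (k=15): L=30 R=241
Round 2 (k=34): L=241 R=23
Round 3 (k=20): L=23 R=34
Round 4 (k=29): L=34 R=246
Round 5 (k=42): L=246 R=65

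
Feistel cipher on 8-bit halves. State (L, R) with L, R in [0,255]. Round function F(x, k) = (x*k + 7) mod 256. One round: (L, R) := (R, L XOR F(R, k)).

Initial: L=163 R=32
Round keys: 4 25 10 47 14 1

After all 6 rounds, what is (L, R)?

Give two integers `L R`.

Answer: 44 62

Derivation:
Round 1 (k=4): L=32 R=36
Round 2 (k=25): L=36 R=171
Round 3 (k=10): L=171 R=145
Round 4 (k=47): L=145 R=13
Round 5 (k=14): L=13 R=44
Round 6 (k=1): L=44 R=62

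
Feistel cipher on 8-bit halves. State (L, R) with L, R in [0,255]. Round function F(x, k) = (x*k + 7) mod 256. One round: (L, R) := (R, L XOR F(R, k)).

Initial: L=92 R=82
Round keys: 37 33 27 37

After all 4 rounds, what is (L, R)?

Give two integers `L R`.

Answer: 4 173

Derivation:
Round 1 (k=37): L=82 R=189
Round 2 (k=33): L=189 R=54
Round 3 (k=27): L=54 R=4
Round 4 (k=37): L=4 R=173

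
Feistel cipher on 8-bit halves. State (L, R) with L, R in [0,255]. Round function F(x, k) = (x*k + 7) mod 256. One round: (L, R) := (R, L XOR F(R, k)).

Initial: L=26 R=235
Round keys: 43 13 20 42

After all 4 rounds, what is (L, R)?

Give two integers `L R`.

Round 1 (k=43): L=235 R=154
Round 2 (k=13): L=154 R=50
Round 3 (k=20): L=50 R=117
Round 4 (k=42): L=117 R=11

Answer: 117 11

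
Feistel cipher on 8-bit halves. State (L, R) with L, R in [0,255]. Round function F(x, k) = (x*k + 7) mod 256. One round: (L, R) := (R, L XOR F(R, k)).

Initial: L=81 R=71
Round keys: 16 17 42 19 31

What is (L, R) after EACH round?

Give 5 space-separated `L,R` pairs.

Round 1 (k=16): L=71 R=38
Round 2 (k=17): L=38 R=202
Round 3 (k=42): L=202 R=13
Round 4 (k=19): L=13 R=52
Round 5 (k=31): L=52 R=94

Answer: 71,38 38,202 202,13 13,52 52,94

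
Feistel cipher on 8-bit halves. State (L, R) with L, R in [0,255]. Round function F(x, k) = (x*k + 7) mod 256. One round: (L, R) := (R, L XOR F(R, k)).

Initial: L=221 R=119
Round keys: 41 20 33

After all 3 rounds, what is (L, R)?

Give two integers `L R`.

Round 1 (k=41): L=119 R=203
Round 2 (k=20): L=203 R=148
Round 3 (k=33): L=148 R=208

Answer: 148 208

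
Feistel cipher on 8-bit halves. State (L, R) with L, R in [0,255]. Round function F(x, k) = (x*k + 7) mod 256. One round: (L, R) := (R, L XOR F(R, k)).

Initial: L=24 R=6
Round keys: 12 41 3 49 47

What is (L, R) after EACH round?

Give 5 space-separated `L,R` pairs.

Answer: 6,87 87,240 240,128 128,119 119,96

Derivation:
Round 1 (k=12): L=6 R=87
Round 2 (k=41): L=87 R=240
Round 3 (k=3): L=240 R=128
Round 4 (k=49): L=128 R=119
Round 5 (k=47): L=119 R=96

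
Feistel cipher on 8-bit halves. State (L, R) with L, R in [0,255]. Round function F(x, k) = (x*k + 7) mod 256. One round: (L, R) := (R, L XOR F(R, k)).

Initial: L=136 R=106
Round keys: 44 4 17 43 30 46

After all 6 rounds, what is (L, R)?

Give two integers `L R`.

Round 1 (k=44): L=106 R=183
Round 2 (k=4): L=183 R=137
Round 3 (k=17): L=137 R=151
Round 4 (k=43): L=151 R=237
Round 5 (k=30): L=237 R=90
Round 6 (k=46): L=90 R=222

Answer: 90 222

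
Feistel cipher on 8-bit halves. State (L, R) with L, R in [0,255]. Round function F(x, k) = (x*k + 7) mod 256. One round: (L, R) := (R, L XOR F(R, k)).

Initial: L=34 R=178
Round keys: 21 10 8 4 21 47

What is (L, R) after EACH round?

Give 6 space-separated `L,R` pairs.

Round 1 (k=21): L=178 R=131
Round 2 (k=10): L=131 R=151
Round 3 (k=8): L=151 R=60
Round 4 (k=4): L=60 R=96
Round 5 (k=21): L=96 R=219
Round 6 (k=47): L=219 R=92

Answer: 178,131 131,151 151,60 60,96 96,219 219,92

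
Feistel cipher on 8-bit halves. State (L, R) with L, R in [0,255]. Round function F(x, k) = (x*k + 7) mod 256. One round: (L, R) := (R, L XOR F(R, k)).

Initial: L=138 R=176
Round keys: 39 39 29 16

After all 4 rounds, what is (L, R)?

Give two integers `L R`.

Answer: 156 69

Derivation:
Round 1 (k=39): L=176 R=93
Round 2 (k=39): L=93 R=130
Round 3 (k=29): L=130 R=156
Round 4 (k=16): L=156 R=69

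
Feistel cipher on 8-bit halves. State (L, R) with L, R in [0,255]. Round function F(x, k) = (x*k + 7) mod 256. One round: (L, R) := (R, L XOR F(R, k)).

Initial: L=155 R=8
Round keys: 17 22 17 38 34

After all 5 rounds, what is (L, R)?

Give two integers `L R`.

Round 1 (k=17): L=8 R=20
Round 2 (k=22): L=20 R=183
Round 3 (k=17): L=183 R=58
Round 4 (k=38): L=58 R=20
Round 5 (k=34): L=20 R=149

Answer: 20 149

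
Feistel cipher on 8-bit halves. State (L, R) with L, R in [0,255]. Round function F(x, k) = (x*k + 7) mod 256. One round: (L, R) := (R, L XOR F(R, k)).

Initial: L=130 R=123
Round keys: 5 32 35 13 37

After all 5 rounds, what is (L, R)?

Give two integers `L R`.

Round 1 (k=5): L=123 R=236
Round 2 (k=32): L=236 R=252
Round 3 (k=35): L=252 R=151
Round 4 (k=13): L=151 R=78
Round 5 (k=37): L=78 R=218

Answer: 78 218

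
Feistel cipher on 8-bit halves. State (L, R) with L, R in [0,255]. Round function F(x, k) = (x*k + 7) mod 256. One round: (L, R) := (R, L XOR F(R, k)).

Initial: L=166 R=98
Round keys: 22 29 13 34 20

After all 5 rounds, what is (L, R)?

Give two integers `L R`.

Round 1 (k=22): L=98 R=213
Round 2 (k=29): L=213 R=74
Round 3 (k=13): L=74 R=28
Round 4 (k=34): L=28 R=245
Round 5 (k=20): L=245 R=55

Answer: 245 55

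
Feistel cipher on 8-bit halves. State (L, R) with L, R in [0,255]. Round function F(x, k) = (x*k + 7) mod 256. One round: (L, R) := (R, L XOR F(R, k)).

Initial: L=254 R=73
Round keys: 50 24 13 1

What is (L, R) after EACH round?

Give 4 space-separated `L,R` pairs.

Round 1 (k=50): L=73 R=183
Round 2 (k=24): L=183 R=102
Round 3 (k=13): L=102 R=130
Round 4 (k=1): L=130 R=239

Answer: 73,183 183,102 102,130 130,239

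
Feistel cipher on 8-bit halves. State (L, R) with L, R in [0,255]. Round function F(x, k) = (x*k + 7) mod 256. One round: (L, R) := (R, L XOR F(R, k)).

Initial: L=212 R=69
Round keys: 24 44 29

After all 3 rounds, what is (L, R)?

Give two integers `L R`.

Answer: 46 150

Derivation:
Round 1 (k=24): L=69 R=171
Round 2 (k=44): L=171 R=46
Round 3 (k=29): L=46 R=150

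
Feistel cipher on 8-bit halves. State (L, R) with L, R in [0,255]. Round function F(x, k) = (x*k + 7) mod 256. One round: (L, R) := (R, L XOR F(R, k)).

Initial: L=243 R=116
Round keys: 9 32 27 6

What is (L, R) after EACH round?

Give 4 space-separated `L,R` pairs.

Answer: 116,232 232,115 115,192 192,244

Derivation:
Round 1 (k=9): L=116 R=232
Round 2 (k=32): L=232 R=115
Round 3 (k=27): L=115 R=192
Round 4 (k=6): L=192 R=244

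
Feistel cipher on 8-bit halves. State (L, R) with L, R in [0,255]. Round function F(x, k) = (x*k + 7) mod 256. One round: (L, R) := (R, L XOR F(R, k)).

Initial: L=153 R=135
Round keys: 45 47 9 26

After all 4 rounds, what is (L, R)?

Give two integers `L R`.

Answer: 65 154

Derivation:
Round 1 (k=45): L=135 R=91
Round 2 (k=47): L=91 R=59
Round 3 (k=9): L=59 R=65
Round 4 (k=26): L=65 R=154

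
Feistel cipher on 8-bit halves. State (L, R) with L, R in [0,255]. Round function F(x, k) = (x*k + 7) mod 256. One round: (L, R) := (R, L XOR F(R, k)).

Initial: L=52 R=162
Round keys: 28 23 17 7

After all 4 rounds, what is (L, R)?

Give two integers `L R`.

Answer: 6 23

Derivation:
Round 1 (k=28): L=162 R=139
Round 2 (k=23): L=139 R=38
Round 3 (k=17): L=38 R=6
Round 4 (k=7): L=6 R=23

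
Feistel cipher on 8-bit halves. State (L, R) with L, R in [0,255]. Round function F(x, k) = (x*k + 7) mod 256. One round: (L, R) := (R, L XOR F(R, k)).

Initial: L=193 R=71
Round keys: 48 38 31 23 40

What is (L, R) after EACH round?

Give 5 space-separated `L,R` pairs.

Round 1 (k=48): L=71 R=150
Round 2 (k=38): L=150 R=12
Round 3 (k=31): L=12 R=237
Round 4 (k=23): L=237 R=94
Round 5 (k=40): L=94 R=90

Answer: 71,150 150,12 12,237 237,94 94,90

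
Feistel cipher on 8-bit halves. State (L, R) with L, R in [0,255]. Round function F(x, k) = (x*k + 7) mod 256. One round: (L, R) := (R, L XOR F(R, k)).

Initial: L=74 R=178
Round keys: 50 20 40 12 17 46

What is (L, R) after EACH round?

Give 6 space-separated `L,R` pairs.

Round 1 (k=50): L=178 R=129
Round 2 (k=20): L=129 R=169
Round 3 (k=40): L=169 R=238
Round 4 (k=12): L=238 R=134
Round 5 (k=17): L=134 R=3
Round 6 (k=46): L=3 R=23

Answer: 178,129 129,169 169,238 238,134 134,3 3,23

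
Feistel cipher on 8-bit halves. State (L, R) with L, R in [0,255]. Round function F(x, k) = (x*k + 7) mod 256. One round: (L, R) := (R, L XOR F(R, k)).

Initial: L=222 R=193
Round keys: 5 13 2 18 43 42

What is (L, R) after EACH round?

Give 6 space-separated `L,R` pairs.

Round 1 (k=5): L=193 R=18
Round 2 (k=13): L=18 R=48
Round 3 (k=2): L=48 R=117
Round 4 (k=18): L=117 R=113
Round 5 (k=43): L=113 R=119
Round 6 (k=42): L=119 R=252

Answer: 193,18 18,48 48,117 117,113 113,119 119,252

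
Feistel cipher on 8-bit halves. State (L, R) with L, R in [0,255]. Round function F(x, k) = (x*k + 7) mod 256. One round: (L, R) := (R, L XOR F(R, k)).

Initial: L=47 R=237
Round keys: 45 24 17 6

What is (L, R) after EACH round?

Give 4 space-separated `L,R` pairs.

Answer: 237,159 159,2 2,182 182,73

Derivation:
Round 1 (k=45): L=237 R=159
Round 2 (k=24): L=159 R=2
Round 3 (k=17): L=2 R=182
Round 4 (k=6): L=182 R=73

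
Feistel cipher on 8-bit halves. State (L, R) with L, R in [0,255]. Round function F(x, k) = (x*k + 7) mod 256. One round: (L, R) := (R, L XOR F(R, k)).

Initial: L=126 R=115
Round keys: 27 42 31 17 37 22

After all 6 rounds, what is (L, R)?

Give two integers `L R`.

Answer: 174 83

Derivation:
Round 1 (k=27): L=115 R=86
Round 2 (k=42): L=86 R=80
Round 3 (k=31): L=80 R=225
Round 4 (k=17): L=225 R=168
Round 5 (k=37): L=168 R=174
Round 6 (k=22): L=174 R=83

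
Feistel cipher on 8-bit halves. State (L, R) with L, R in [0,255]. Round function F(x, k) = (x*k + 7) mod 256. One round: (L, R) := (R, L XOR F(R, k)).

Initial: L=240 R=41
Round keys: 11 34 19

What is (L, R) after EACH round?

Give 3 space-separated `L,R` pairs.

Answer: 41,58 58,146 146,231

Derivation:
Round 1 (k=11): L=41 R=58
Round 2 (k=34): L=58 R=146
Round 3 (k=19): L=146 R=231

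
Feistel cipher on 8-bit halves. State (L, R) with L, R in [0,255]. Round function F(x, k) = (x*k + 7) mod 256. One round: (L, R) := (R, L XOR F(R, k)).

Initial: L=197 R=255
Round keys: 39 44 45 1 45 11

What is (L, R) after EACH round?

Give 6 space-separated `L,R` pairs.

Round 1 (k=39): L=255 R=37
Round 2 (k=44): L=37 R=156
Round 3 (k=45): L=156 R=86
Round 4 (k=1): L=86 R=193
Round 5 (k=45): L=193 R=162
Round 6 (k=11): L=162 R=60

Answer: 255,37 37,156 156,86 86,193 193,162 162,60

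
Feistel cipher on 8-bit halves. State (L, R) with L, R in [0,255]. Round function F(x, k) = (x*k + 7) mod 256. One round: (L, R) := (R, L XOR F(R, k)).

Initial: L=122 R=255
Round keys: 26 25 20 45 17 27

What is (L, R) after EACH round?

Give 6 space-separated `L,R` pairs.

Answer: 255,151 151,57 57,236 236,186 186,141 141,92

Derivation:
Round 1 (k=26): L=255 R=151
Round 2 (k=25): L=151 R=57
Round 3 (k=20): L=57 R=236
Round 4 (k=45): L=236 R=186
Round 5 (k=17): L=186 R=141
Round 6 (k=27): L=141 R=92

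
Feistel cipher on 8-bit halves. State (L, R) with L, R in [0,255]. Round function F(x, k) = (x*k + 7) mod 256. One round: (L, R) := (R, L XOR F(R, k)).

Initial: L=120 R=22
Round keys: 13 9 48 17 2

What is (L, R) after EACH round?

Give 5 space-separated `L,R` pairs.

Answer: 22,93 93,90 90,186 186,59 59,199

Derivation:
Round 1 (k=13): L=22 R=93
Round 2 (k=9): L=93 R=90
Round 3 (k=48): L=90 R=186
Round 4 (k=17): L=186 R=59
Round 5 (k=2): L=59 R=199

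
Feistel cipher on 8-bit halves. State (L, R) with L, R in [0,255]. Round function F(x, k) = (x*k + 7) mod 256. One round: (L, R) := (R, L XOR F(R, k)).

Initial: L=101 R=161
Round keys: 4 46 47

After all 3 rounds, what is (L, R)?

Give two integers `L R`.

Answer: 106 147

Derivation:
Round 1 (k=4): L=161 R=238
Round 2 (k=46): L=238 R=106
Round 3 (k=47): L=106 R=147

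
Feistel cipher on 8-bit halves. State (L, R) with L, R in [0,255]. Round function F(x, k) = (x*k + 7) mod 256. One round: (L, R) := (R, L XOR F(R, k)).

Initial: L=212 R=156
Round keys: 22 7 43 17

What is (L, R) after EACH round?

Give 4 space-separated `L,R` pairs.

Answer: 156,187 187,184 184,84 84,35

Derivation:
Round 1 (k=22): L=156 R=187
Round 2 (k=7): L=187 R=184
Round 3 (k=43): L=184 R=84
Round 4 (k=17): L=84 R=35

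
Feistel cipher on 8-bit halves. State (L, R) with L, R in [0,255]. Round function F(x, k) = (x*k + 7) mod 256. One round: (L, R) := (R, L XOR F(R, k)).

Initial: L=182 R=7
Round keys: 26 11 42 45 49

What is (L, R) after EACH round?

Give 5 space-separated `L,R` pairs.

Answer: 7,11 11,135 135,38 38,50 50,191

Derivation:
Round 1 (k=26): L=7 R=11
Round 2 (k=11): L=11 R=135
Round 3 (k=42): L=135 R=38
Round 4 (k=45): L=38 R=50
Round 5 (k=49): L=50 R=191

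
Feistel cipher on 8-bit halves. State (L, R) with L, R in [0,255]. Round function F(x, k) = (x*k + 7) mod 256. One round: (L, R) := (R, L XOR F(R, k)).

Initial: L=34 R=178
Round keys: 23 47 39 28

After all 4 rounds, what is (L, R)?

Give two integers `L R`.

Answer: 242 253

Derivation:
Round 1 (k=23): L=178 R=39
Round 2 (k=47): L=39 R=130
Round 3 (k=39): L=130 R=242
Round 4 (k=28): L=242 R=253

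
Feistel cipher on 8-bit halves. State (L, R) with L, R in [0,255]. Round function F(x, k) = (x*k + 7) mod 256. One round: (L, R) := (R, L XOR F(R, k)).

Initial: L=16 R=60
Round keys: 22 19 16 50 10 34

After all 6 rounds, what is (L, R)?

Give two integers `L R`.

Round 1 (k=22): L=60 R=63
Round 2 (k=19): L=63 R=136
Round 3 (k=16): L=136 R=184
Round 4 (k=50): L=184 R=127
Round 5 (k=10): L=127 R=69
Round 6 (k=34): L=69 R=78

Answer: 69 78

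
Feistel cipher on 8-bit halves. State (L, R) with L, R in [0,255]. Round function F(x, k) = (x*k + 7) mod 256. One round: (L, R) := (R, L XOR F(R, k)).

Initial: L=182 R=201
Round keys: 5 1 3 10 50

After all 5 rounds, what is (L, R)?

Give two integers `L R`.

Round 1 (k=5): L=201 R=66
Round 2 (k=1): L=66 R=128
Round 3 (k=3): L=128 R=197
Round 4 (k=10): L=197 R=57
Round 5 (k=50): L=57 R=236

Answer: 57 236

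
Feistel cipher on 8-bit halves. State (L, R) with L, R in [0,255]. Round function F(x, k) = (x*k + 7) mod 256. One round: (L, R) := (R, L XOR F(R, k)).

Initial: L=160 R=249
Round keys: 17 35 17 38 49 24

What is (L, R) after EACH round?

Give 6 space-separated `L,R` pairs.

Round 1 (k=17): L=249 R=48
Round 2 (k=35): L=48 R=110
Round 3 (k=17): L=110 R=101
Round 4 (k=38): L=101 R=107
Round 5 (k=49): L=107 R=231
Round 6 (k=24): L=231 R=196

Answer: 249,48 48,110 110,101 101,107 107,231 231,196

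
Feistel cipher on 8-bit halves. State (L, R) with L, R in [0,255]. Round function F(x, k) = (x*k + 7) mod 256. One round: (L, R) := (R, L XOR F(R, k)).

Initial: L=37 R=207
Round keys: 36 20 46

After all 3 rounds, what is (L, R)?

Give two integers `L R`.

Round 1 (k=36): L=207 R=6
Round 2 (k=20): L=6 R=176
Round 3 (k=46): L=176 R=161

Answer: 176 161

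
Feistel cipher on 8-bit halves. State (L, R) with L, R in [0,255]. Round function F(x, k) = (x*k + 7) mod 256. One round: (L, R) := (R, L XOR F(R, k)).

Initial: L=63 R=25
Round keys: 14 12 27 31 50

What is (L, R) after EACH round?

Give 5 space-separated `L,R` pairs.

Answer: 25,90 90,38 38,83 83,50 50,152

Derivation:
Round 1 (k=14): L=25 R=90
Round 2 (k=12): L=90 R=38
Round 3 (k=27): L=38 R=83
Round 4 (k=31): L=83 R=50
Round 5 (k=50): L=50 R=152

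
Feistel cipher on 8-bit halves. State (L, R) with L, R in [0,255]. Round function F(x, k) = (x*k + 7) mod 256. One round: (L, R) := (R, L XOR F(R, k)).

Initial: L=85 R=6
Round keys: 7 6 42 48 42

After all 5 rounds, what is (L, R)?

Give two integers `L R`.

Round 1 (k=7): L=6 R=100
Round 2 (k=6): L=100 R=89
Round 3 (k=42): L=89 R=197
Round 4 (k=48): L=197 R=174
Round 5 (k=42): L=174 R=86

Answer: 174 86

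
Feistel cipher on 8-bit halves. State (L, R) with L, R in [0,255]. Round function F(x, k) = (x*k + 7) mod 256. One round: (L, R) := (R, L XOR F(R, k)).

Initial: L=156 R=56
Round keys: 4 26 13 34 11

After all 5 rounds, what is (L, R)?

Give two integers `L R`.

Round 1 (k=4): L=56 R=123
Round 2 (k=26): L=123 R=189
Round 3 (k=13): L=189 R=219
Round 4 (k=34): L=219 R=160
Round 5 (k=11): L=160 R=60

Answer: 160 60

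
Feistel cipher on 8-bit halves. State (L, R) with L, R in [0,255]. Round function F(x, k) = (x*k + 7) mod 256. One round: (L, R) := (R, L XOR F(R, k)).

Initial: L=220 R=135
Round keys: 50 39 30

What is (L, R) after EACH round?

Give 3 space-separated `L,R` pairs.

Answer: 135,185 185,177 177,124

Derivation:
Round 1 (k=50): L=135 R=185
Round 2 (k=39): L=185 R=177
Round 3 (k=30): L=177 R=124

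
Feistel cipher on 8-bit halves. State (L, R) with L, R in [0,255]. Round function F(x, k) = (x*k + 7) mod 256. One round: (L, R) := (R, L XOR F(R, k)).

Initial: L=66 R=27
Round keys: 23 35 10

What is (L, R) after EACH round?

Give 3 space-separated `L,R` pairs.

Round 1 (k=23): L=27 R=54
Round 2 (k=35): L=54 R=114
Round 3 (k=10): L=114 R=77

Answer: 27,54 54,114 114,77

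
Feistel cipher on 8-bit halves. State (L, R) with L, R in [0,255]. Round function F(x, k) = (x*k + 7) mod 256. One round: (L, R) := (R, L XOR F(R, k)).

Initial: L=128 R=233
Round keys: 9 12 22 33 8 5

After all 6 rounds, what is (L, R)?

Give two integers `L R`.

Answer: 36 159

Derivation:
Round 1 (k=9): L=233 R=184
Round 2 (k=12): L=184 R=78
Round 3 (k=22): L=78 R=3
Round 4 (k=33): L=3 R=36
Round 5 (k=8): L=36 R=36
Round 6 (k=5): L=36 R=159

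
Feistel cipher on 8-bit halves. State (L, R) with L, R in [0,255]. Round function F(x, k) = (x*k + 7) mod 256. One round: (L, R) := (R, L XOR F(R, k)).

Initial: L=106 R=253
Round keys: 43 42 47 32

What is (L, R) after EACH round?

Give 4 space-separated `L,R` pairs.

Round 1 (k=43): L=253 R=236
Round 2 (k=42): L=236 R=66
Round 3 (k=47): L=66 R=201
Round 4 (k=32): L=201 R=101

Answer: 253,236 236,66 66,201 201,101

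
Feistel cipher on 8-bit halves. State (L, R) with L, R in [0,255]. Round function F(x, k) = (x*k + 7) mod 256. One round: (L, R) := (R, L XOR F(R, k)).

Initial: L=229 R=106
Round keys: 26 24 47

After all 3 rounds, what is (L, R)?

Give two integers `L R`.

Answer: 61 20

Derivation:
Round 1 (k=26): L=106 R=46
Round 2 (k=24): L=46 R=61
Round 3 (k=47): L=61 R=20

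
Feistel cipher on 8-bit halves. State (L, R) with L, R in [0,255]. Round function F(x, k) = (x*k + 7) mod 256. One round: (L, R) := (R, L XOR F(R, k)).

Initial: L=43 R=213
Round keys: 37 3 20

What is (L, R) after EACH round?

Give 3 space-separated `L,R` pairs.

Answer: 213,251 251,45 45,112

Derivation:
Round 1 (k=37): L=213 R=251
Round 2 (k=3): L=251 R=45
Round 3 (k=20): L=45 R=112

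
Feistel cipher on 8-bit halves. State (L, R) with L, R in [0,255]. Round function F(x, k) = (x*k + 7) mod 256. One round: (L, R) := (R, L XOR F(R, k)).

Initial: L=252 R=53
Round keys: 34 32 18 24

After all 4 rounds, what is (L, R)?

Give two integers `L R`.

Round 1 (k=34): L=53 R=237
Round 2 (k=32): L=237 R=146
Round 3 (k=18): L=146 R=166
Round 4 (k=24): L=166 R=5

Answer: 166 5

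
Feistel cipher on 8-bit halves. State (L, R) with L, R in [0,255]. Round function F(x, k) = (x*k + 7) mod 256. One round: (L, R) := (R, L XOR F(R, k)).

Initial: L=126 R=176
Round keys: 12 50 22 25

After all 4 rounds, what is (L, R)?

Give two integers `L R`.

Round 1 (k=12): L=176 R=57
Round 2 (k=50): L=57 R=153
Round 3 (k=22): L=153 R=20
Round 4 (k=25): L=20 R=98

Answer: 20 98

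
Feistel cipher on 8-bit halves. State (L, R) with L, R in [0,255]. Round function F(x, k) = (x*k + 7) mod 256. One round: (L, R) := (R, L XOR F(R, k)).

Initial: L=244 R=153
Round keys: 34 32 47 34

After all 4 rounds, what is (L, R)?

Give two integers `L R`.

Answer: 196 49

Derivation:
Round 1 (k=34): L=153 R=173
Round 2 (k=32): L=173 R=62
Round 3 (k=47): L=62 R=196
Round 4 (k=34): L=196 R=49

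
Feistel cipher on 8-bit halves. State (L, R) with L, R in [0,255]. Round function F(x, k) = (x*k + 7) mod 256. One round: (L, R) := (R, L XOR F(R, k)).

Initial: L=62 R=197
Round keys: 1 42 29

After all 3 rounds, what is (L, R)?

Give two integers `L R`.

Round 1 (k=1): L=197 R=242
Round 2 (k=42): L=242 R=126
Round 3 (k=29): L=126 R=191

Answer: 126 191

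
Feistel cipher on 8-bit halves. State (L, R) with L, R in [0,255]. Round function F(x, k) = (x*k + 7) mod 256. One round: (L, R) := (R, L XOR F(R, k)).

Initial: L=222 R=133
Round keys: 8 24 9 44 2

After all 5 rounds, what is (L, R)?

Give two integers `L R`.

Answer: 29 65

Derivation:
Round 1 (k=8): L=133 R=241
Round 2 (k=24): L=241 R=26
Round 3 (k=9): L=26 R=0
Round 4 (k=44): L=0 R=29
Round 5 (k=2): L=29 R=65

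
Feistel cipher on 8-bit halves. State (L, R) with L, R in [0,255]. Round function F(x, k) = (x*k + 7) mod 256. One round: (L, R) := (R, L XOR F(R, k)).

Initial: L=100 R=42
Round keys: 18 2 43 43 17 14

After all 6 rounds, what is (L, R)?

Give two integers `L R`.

Round 1 (k=18): L=42 R=159
Round 2 (k=2): L=159 R=111
Round 3 (k=43): L=111 R=51
Round 4 (k=43): L=51 R=247
Round 5 (k=17): L=247 R=93
Round 6 (k=14): L=93 R=234

Answer: 93 234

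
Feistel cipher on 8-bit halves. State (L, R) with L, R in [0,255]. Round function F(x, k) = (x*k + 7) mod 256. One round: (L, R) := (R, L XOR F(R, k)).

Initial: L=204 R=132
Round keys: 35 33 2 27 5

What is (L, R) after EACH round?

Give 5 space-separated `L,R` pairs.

Round 1 (k=35): L=132 R=223
Round 2 (k=33): L=223 R=66
Round 3 (k=2): L=66 R=84
Round 4 (k=27): L=84 R=161
Round 5 (k=5): L=161 R=120

Answer: 132,223 223,66 66,84 84,161 161,120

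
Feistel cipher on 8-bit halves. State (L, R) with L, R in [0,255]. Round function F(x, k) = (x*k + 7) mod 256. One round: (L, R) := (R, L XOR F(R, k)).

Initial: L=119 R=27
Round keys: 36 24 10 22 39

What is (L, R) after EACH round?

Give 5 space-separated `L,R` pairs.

Answer: 27,164 164,124 124,123 123,229 229,145

Derivation:
Round 1 (k=36): L=27 R=164
Round 2 (k=24): L=164 R=124
Round 3 (k=10): L=124 R=123
Round 4 (k=22): L=123 R=229
Round 5 (k=39): L=229 R=145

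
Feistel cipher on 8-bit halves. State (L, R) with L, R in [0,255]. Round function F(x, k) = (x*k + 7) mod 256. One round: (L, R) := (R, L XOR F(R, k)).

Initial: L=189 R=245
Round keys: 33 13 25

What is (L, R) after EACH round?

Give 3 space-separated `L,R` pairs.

Answer: 245,33 33,65 65,65

Derivation:
Round 1 (k=33): L=245 R=33
Round 2 (k=13): L=33 R=65
Round 3 (k=25): L=65 R=65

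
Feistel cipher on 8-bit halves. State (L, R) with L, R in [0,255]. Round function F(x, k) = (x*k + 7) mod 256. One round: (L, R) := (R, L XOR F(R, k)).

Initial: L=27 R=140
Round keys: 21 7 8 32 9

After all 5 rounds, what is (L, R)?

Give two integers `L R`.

Answer: 68 236

Derivation:
Round 1 (k=21): L=140 R=152
Round 2 (k=7): L=152 R=163
Round 3 (k=8): L=163 R=135
Round 4 (k=32): L=135 R=68
Round 5 (k=9): L=68 R=236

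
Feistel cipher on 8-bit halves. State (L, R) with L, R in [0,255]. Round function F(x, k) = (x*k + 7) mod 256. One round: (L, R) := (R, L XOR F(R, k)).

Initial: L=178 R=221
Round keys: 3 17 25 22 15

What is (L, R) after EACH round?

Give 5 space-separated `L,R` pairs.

Round 1 (k=3): L=221 R=44
Round 2 (k=17): L=44 R=46
Round 3 (k=25): L=46 R=169
Round 4 (k=22): L=169 R=163
Round 5 (k=15): L=163 R=61

Answer: 221,44 44,46 46,169 169,163 163,61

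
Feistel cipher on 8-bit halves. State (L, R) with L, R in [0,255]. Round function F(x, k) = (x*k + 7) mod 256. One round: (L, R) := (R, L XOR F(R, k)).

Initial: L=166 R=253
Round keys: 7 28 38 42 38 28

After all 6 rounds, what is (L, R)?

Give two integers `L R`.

Answer: 70 40

Derivation:
Round 1 (k=7): L=253 R=84
Round 2 (k=28): L=84 R=202
Round 3 (k=38): L=202 R=87
Round 4 (k=42): L=87 R=135
Round 5 (k=38): L=135 R=70
Round 6 (k=28): L=70 R=40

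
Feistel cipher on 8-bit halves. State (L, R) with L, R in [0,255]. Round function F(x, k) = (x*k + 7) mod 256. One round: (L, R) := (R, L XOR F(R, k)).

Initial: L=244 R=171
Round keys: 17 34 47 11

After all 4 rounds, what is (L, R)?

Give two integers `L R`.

Answer: 185 162

Derivation:
Round 1 (k=17): L=171 R=150
Round 2 (k=34): L=150 R=88
Round 3 (k=47): L=88 R=185
Round 4 (k=11): L=185 R=162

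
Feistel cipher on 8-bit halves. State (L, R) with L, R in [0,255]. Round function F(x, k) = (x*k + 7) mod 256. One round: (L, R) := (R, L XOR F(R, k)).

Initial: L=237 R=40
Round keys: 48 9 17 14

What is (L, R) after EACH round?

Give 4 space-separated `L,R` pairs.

Answer: 40,106 106,233 233,234 234,58

Derivation:
Round 1 (k=48): L=40 R=106
Round 2 (k=9): L=106 R=233
Round 3 (k=17): L=233 R=234
Round 4 (k=14): L=234 R=58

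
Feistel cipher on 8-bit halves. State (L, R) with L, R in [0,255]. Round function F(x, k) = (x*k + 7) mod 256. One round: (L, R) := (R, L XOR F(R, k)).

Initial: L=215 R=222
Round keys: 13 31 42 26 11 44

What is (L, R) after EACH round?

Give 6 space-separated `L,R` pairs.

Round 1 (k=13): L=222 R=154
Round 2 (k=31): L=154 R=115
Round 3 (k=42): L=115 R=127
Round 4 (k=26): L=127 R=158
Round 5 (k=11): L=158 R=174
Round 6 (k=44): L=174 R=113

Answer: 222,154 154,115 115,127 127,158 158,174 174,113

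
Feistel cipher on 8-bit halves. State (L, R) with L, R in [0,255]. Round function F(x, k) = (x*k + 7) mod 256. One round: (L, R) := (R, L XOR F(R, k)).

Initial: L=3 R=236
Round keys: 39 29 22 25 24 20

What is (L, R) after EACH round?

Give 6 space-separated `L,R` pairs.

Round 1 (k=39): L=236 R=248
Round 2 (k=29): L=248 R=243
Round 3 (k=22): L=243 R=17
Round 4 (k=25): L=17 R=67
Round 5 (k=24): L=67 R=94
Round 6 (k=20): L=94 R=28

Answer: 236,248 248,243 243,17 17,67 67,94 94,28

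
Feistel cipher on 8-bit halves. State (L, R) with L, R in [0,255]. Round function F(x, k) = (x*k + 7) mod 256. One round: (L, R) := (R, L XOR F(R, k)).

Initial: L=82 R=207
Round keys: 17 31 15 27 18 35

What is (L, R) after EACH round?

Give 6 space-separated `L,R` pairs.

Round 1 (k=17): L=207 R=148
Round 2 (k=31): L=148 R=60
Round 3 (k=15): L=60 R=31
Round 4 (k=27): L=31 R=112
Round 5 (k=18): L=112 R=248
Round 6 (k=35): L=248 R=159

Answer: 207,148 148,60 60,31 31,112 112,248 248,159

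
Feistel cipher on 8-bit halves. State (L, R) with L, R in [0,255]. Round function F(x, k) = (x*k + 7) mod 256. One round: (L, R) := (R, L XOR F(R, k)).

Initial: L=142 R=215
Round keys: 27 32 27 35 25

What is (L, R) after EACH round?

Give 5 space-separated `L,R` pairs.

Answer: 215,58 58,144 144,13 13,94 94,56

Derivation:
Round 1 (k=27): L=215 R=58
Round 2 (k=32): L=58 R=144
Round 3 (k=27): L=144 R=13
Round 4 (k=35): L=13 R=94
Round 5 (k=25): L=94 R=56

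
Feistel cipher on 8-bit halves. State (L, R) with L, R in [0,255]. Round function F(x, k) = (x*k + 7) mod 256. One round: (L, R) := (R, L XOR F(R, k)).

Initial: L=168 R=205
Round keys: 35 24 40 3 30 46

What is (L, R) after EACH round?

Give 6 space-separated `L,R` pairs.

Answer: 205,166 166,90 90,177 177,64 64,54 54,251

Derivation:
Round 1 (k=35): L=205 R=166
Round 2 (k=24): L=166 R=90
Round 3 (k=40): L=90 R=177
Round 4 (k=3): L=177 R=64
Round 5 (k=30): L=64 R=54
Round 6 (k=46): L=54 R=251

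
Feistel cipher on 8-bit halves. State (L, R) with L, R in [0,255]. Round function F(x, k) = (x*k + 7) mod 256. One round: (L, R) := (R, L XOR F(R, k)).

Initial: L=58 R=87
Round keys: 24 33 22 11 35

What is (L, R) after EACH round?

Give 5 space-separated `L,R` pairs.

Answer: 87,21 21,235 235,44 44,0 0,43

Derivation:
Round 1 (k=24): L=87 R=21
Round 2 (k=33): L=21 R=235
Round 3 (k=22): L=235 R=44
Round 4 (k=11): L=44 R=0
Round 5 (k=35): L=0 R=43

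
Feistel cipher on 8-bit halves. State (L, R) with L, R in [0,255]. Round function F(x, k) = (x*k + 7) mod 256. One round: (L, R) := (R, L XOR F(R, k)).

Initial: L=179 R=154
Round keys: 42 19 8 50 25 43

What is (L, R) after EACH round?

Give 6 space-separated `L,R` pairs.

Answer: 154,248 248,245 245,87 87,240 240,32 32,151

Derivation:
Round 1 (k=42): L=154 R=248
Round 2 (k=19): L=248 R=245
Round 3 (k=8): L=245 R=87
Round 4 (k=50): L=87 R=240
Round 5 (k=25): L=240 R=32
Round 6 (k=43): L=32 R=151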